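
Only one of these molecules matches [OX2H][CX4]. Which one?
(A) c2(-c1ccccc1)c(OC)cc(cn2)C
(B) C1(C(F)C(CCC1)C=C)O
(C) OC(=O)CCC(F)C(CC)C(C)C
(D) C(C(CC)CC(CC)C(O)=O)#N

B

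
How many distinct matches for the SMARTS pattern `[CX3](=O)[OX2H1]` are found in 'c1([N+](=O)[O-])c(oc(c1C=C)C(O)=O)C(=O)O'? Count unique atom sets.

[CX3](=O)[OX2H1] is the SMARTS for a carboxylic acid: an sp2 carbon double-bonded to O and single-bonded to an -OH oxygen.
The molecule carries 2 separate instances of a carboxylic acid group (-C(=O)OH) meeting every constraint; each maps to a distinct set of atoms, giving 2 matches.

2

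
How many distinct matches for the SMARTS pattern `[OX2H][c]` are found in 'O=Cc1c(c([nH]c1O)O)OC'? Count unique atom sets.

[OX2H][c] is the SMARTS for a phenol: a hydroxyl oxygen attached to an aromatic carbon.
The molecule carries 2 separate instances of a hydroxyl group (-OH) meeting every constraint; each maps to a distinct set of atoms, giving 2 matches.

2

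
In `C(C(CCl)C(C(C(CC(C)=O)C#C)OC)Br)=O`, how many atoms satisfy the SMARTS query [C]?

12

The query [C] means: uppercase C matches aliphatic (non-aromatic) carbon only.
Check the 17 heavy atoms by environment: 12× C → match; 3× O → no; 1× Cl → no; 1× Br → no.
That gives 12 matching atoms.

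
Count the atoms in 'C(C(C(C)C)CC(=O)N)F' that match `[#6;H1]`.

2

The query [#6;H1] means: any carbon bearing exactly one hydrogen.
Check the 10 heavy atoms by environment: 2× C (H2) → no; 2× C (H1) → match; 2× C (H3) → no; 1× F (H0) → no; 1× C (H0) → no; 1× O (H0) → no; 1× N (H2) → no.
That gives 2 matching atoms.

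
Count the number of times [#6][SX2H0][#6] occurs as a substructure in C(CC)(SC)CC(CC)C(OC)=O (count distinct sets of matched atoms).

[#6][SX2H0][#6] is the SMARTS for a thioether: an aliphatic sulfur bridging two carbons with no H on the sulfur.
Exactly one fragment in the molecule meets all constraints, giving 1 match.

1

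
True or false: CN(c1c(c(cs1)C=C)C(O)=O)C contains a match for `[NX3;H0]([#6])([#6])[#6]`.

True

The pattern [NX3;H0]([#6])([#6])[#6] describes a trivalent nitrogen with no H, bonded to three carbons — a tertiary amine.
The molecule carries a dimethylamino group (-N(CH3)2), whose atoms satisfy every constraint of the query, so the pattern matches.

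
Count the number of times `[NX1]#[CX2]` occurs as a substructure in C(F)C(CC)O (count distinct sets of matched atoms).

0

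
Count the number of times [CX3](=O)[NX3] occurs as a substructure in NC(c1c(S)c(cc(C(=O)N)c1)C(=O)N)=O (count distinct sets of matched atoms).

[CX3](=O)[NX3] is the SMARTS for an amide: a carbonyl carbon bonded to a trivalent nitrogen.
The molecule carries 3 separate instances of a primary amide (-C(=O)NH2) meeting every constraint; each maps to a distinct set of atoms, giving 3 matches.

3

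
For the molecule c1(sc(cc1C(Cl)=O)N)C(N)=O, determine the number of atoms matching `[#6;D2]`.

1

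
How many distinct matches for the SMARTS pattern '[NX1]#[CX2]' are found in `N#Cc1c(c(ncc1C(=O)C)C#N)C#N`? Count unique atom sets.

[NX1]#[CX2] is the SMARTS for a nitrile: a nitrogen triple-bonded to a two-connected carbon.
The molecule carries 3 separate instances of a nitrile (-C#N) meeting every constraint; each maps to a distinct set of atoms, giving 3 matches.

3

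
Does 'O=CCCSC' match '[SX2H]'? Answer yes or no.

No

The pattern [SX2H] describes an aliphatic sulfur with two connections, one being H — a thiol.
The closest candidate here is a methylthio ether (-SCH3), but the sulfur has H0 (bonded to two carbons), not H1. No other fragment satisfies the full query, so there is no match.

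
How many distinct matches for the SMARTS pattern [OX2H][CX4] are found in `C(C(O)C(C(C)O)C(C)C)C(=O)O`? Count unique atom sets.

2

[OX2H][CX4] is the SMARTS for an aliphatic alcohol: a hydroxyl oxygen bound to an sp3 (X4) carbon.
The molecule carries 2 separate instances of a hydroxyl group (-OH) meeting every constraint; each maps to a distinct set of atoms, giving 2 matches.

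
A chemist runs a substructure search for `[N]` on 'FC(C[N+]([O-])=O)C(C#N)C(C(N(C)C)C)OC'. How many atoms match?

3

Check the 17 heavy atoms by environment: 10× C → no; 2× O → no; 2× N → match; 1× N (charge +1) → match; 1× O (charge -1) → no; 1× F → no.
Summing the matching environments: 2 + 1 = 3 matching atoms.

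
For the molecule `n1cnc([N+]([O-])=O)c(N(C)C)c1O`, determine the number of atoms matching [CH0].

0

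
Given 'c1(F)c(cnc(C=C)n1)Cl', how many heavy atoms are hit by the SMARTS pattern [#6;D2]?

2

The query [#6;D2] means: any carbon bonded to exactly two heavy atoms.
Check the 10 heavy atoms by environment: 2× n (aromatic, D2) → no; 3× c (aromatic, D3) → no; 1× c (aromatic, D2) → match; 1× F (D1) → no; 1× C (D2) → match; 1× C (D1) → no; 1× Cl (D1) → no.
Summing the matching environments: 1 + 1 = 2 matching atoms.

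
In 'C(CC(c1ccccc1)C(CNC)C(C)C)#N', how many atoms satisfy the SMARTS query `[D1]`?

The query [D1] means: atom with exactly one heavy-atom neighbour (degree 1).
Check the 17 heavy atoms by environment: 3× C (D2) → no; 3× C (D3) → no; 1× c (aromatic, D3) → no; 5× c (aromatic, D2) → no; 1× N (D1) → match; 1× N (D2) → no; 3× C (D1) → match.
Summing the matching environments: 1 + 3 = 4 matching atoms.

4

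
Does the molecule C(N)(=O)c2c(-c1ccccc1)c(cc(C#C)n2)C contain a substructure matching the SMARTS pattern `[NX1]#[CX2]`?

No

The pattern [NX1]#[CX2] describes a nitrogen triple-bonded to a two-connected carbon — a nitrile.
The closest candidate here is a primary amide (-C(=O)NH2), but the nitrogen is NX3, not NX1. No other fragment satisfies the full query, so there is no match.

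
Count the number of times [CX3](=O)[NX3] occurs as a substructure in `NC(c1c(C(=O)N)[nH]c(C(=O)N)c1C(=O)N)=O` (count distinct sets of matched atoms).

4

[CX3](=O)[NX3] is the SMARTS for an amide: a carbonyl carbon bonded to a trivalent nitrogen.
The molecule carries 4 separate instances of a primary amide (-C(=O)NH2) meeting every constraint; each maps to a distinct set of atoms, giving 4 matches.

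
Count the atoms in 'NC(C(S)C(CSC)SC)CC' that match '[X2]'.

3

The query [X2] means: any atom with exactly two total connections (bonds + H).
Check the 12 heavy atoms by environment: 8× C (X4) → no; 1× N (X3) → no; 3× S (X2) → match.
That gives 3 matching atoms.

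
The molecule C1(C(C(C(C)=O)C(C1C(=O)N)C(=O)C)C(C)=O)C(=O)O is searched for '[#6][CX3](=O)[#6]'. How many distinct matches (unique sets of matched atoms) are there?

3

[#6][CX3](=O)[#6] is the SMARTS for a ketone: a carbonyl carbon (no H) flanked by two carbons.
The molecule carries 3 separate instances of an acetyl/ketone group (-C(=O)CH3) meeting every constraint; each maps to a distinct set of atoms, giving 3 matches.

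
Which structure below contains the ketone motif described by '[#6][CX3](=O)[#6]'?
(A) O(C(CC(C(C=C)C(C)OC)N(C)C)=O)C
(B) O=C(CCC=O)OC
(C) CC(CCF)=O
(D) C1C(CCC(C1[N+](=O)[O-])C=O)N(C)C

[#6][CX3](=O)[#6] describes a carbonyl carbon (no H) flanked by two carbons (a ketone).
(A) has a methyl-ester group (-C(=O)OCH3) but one neighbour of the carbonyl carbon is O, not C.
(B) has a methyl-ester group (-C(=O)OCH3) but one neighbour of the carbonyl carbon is O, not C.
(C) contains an acetyl/ketone group (-C(=O)CH3), which satisfies every atom and bond constraint.
(D) has an aldehyde (-CHO) but the carbonyl carbon has H1, so it is not flanked by two carbons.
So the answer is (C).

C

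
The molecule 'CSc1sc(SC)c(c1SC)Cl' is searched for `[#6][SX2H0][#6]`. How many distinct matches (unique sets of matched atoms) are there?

3

[#6][SX2H0][#6] is the SMARTS for a thioether: an aliphatic sulfur bridging two carbons with no H on the sulfur.
The molecule carries 3 separate instances of a methylthio ether (-SCH3) meeting every constraint; each maps to a distinct set of atoms, giving 3 matches.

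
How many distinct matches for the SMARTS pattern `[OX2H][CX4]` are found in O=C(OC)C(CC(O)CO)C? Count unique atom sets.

2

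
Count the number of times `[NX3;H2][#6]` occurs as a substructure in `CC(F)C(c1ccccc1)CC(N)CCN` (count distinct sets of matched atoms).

2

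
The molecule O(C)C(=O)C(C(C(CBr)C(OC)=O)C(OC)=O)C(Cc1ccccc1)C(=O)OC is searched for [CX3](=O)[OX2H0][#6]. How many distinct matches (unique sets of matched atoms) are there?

[CX3](=O)[OX2H0][#6] is the SMARTS for an ester: a carbonyl carbon bonded to an oxygen that is itself bonded to carbon (no H on that O).
The molecule carries 4 separate instances of a methyl-ester group (-C(=O)OCH3) meeting every constraint; each maps to a distinct set of atoms, giving 4 matches.

4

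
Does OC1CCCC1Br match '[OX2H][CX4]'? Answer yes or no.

The pattern [OX2H][CX4] describes a hydroxyl oxygen bound to an sp3 (X4) carbon — an aliphatic alcohol.
The molecule carries a hydroxyl group (-OH), whose atoms satisfy every constraint of the query, so the pattern matches.

Yes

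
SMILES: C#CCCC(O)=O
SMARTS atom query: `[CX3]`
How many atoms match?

1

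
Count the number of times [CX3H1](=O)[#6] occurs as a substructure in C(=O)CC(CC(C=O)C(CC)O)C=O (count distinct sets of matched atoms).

[CX3H1](=O)[#6] is the SMARTS for an aldehyde: an sp2 carbon with one H, double-bonded to O and single-bonded to carbon.
The molecule carries 3 separate instances of an aldehyde (-CHO) meeting every constraint; each maps to a distinct set of atoms, giving 3 matches.

3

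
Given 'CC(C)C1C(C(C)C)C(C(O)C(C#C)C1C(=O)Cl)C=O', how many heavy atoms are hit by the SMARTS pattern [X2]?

3

Check the 20 heavy atoms by environment: 12× C (X4) → no; 2× C (X2) → match; 2× C (X3) → no; 2× O (X1) → no; 1× Cl (X1) → no; 1× O (X2) → match.
Summing the matching environments: 2 + 1 = 3 matching atoms.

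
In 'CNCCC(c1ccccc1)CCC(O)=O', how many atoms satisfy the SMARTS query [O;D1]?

The query [O;D1] means: aliphatic oxygen bonded to exactly one heavy atom.
Check the 16 heavy atoms by environment: 4× C (D2) → no; 2× C (D3) → no; 1× N (D2) → no; 1× C (D1) → no; 2× O (D1) → match; 1× c (aromatic, D3) → no; 5× c (aromatic, D2) → no.
That gives 2 matching atoms.

2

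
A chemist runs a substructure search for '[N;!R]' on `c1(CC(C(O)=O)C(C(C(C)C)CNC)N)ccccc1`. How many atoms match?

The query [N;!R] means: aliphatic nitrogen not in a ring.
Check the 20 heavy atoms by environment: 10× C (acyclic) → no; 2× N (acyclic) → match; 2× O (acyclic) → no; 6× c (aromatic, in 6-ring) → no.
That gives 2 matching atoms.

2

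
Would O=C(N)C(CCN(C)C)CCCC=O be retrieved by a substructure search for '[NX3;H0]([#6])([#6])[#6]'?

The pattern [NX3;H0]([#6])([#6])[#6] describes a trivalent nitrogen with no H, bonded to three carbons — a tertiary amine.
The molecule carries a dimethylamino group (-N(CH3)2), whose atoms satisfy every constraint of the query, so the pattern matches.

Yes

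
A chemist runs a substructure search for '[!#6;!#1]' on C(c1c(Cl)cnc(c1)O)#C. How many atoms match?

The query [!#6;!#1] means: not carbon and not hydrogen — any heteroatom.
Check the 10 heavy atoms by environment: 1× n (aromatic) → match; 5× c (aromatic) → no; 2× C → no; 1× O → match; 1× Cl → match.
Summing the matching environments: 1 + 1 + 1 = 3 matching atoms.

3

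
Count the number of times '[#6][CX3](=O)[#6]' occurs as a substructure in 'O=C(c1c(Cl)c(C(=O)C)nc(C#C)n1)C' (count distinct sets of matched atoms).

2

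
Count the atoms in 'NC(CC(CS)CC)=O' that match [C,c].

Check the 9 heavy atoms by environment: 6× C → match; 1× S → no; 1× O → no; 1× N → no.
That gives 6 matching atoms.

6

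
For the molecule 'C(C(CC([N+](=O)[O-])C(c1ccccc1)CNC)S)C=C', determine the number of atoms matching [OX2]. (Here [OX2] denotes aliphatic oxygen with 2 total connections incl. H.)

Check the 20 heavy atoms by environment: 7× C (X4) → no; 1× S (X2) → no; 1× N (charge +1, X3) → no; 1× O (charge -1, X1) → no; 1× O (X1) → no; 6× c (aromatic, X3) → no; 2× C (X3) → no; 1× N (X3) → no.
No environment satisfies the query, so 0 matching atoms.

0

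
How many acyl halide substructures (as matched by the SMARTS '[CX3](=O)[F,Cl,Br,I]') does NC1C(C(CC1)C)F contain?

0

[CX3](=O)[F,Cl,Br,I] is the SMARTS for an acyl halide: a carbonyl carbon bonded to a halogen.
No fragment in the molecule satisfies every constraint, giving 0 matches.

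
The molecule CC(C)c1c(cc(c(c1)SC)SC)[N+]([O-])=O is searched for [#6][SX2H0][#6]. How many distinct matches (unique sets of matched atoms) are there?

2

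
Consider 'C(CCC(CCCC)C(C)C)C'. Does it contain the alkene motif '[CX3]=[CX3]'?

The pattern [CX3]=[CX3] describes a non-aromatic C=C double bond between two sp2 carbons — an alkene.
The closest candidate here is an ethyl group (-CH2CH3), but its C-C bond is a single bond between CX4 carbons, not CX3=CX3. No other fragment satisfies the full query, so there is no match.

No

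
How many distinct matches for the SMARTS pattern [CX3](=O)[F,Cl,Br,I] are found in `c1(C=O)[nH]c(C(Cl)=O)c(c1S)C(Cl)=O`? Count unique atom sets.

[CX3](=O)[F,Cl,Br,I] is the SMARTS for an acyl halide: a carbonyl carbon bonded to a halogen.
The molecule carries 2 separate instances of an acyl chloride (-C(=O)Cl) meeting every constraint; each maps to a distinct set of atoms, giving 2 matches.

2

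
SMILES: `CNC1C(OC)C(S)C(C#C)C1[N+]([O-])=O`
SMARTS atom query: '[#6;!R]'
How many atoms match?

4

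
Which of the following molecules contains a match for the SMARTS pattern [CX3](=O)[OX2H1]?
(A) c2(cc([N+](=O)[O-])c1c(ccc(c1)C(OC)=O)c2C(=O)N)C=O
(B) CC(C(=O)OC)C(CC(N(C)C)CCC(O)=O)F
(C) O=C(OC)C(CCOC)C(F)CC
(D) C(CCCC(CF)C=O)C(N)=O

B

[CX3](=O)[OX2H1] describes an sp2 carbon double-bonded to O and single-bonded to an -OH oxygen (a carboxylic acid).
(A) has a methyl-ester group (-C(=O)OCH3) but the singly-bonded O has no H (OX2H0, not OX2H1).
(B) contains a carboxylic acid group (-C(=O)OH), which satisfies every atom and bond constraint.
(C) has a methyl-ester group (-C(=O)OCH3) but the singly-bonded O has no H (OX2H0, not OX2H1).
(D) has a primary amide (-C(=O)NH2) but the carbonyl is bonded to N, not to an -OH oxygen.
So the answer is (B).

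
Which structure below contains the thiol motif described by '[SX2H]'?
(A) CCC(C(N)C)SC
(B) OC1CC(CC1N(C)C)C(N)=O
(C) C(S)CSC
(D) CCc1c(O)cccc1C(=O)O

[SX2H] describes an aliphatic sulfur with two connections, one being H (a thiol).
(A) has a methylthio ether (-SCH3) but the sulfur has H0 (bonded to two carbons), not H1.
(B) has a hydroxyl group (-OH) but it is an -OH, not an -SH.
(C) contains a thiol (-SH), which satisfies every atom and bond constraint.
(D) has a hydroxyl group (-OH) but it is an -OH, not an -SH.
So the answer is (C).

C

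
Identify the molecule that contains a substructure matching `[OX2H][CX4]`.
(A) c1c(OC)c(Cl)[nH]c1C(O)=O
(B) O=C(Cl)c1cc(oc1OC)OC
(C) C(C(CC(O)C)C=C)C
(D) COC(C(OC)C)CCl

[OX2H][CX4] describes a hydroxyl oxygen bound to an sp3 (X4) carbon (an aliphatic alcohol).
(A) has a carboxylic acid group (-C(=O)OH) but the -OH is on a CX3 carbonyl carbon, not a CX4 carbon.
(B) has a methoxy ether (-OCH3) but the oxygen has H0 (ether), not H1.
(C) contains a hydroxyl group (-OH), which satisfies every atom and bond constraint.
(D) has a methoxy ether (-OCH3) but the oxygen has H0 (ether), not H1.
So the answer is (C).

C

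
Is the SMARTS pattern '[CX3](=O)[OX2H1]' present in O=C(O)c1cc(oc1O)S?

Yes

The pattern [CX3](=O)[OX2H1] describes an sp2 carbon double-bonded to O and single-bonded to an -OH oxygen — a carboxylic acid.
The molecule carries a carboxylic acid group (-C(=O)OH), whose atoms satisfy every constraint of the query, so the pattern matches.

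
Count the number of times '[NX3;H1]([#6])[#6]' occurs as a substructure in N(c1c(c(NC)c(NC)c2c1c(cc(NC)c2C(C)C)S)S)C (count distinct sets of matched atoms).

4

[NX3;H1]([#6])[#6] is the SMARTS for a secondary amine: a trivalent nitrogen with one H, bonded to two carbons.
The molecule carries 4 separate instances of an N-methylamino group (-NHCH3) meeting every constraint; each maps to a distinct set of atoms, giving 4 matches.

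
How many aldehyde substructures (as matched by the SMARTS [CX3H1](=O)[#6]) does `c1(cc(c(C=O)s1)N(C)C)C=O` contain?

[CX3H1](=O)[#6] is the SMARTS for an aldehyde: an sp2 carbon with one H, double-bonded to O and single-bonded to carbon.
The molecule carries 2 separate instances of an aldehyde (-CHO) meeting every constraint; each maps to a distinct set of atoms, giving 2 matches.

2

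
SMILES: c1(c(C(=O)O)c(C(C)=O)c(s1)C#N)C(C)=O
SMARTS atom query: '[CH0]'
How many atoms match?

4

The query [CH0] means: aliphatic carbon with no attached hydrogen.
Check the 16 heavy atoms by environment: 1× s (aromatic, H0) → no; 4× c (aromatic, H0) → no; 4× C (H0) → match; 3× O (H0) → no; 1× O (H1) → no; 2× C (H3) → no; 1× N (H0) → no.
That gives 4 matching atoms.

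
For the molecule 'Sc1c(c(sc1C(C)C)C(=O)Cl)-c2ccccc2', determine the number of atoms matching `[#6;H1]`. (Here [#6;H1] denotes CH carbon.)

The query [#6;H1] means: any carbon bearing exactly one hydrogen.
Check the 18 heavy atoms by environment: 1× s (aromatic, H0) → no; 5× c (aromatic, H0) → no; 1× C (H0) → no; 1× O (H0) → no; 1× Cl (H0) → no; 5× c (aromatic, H1) → match; 1× S (H1) → no; 1× C (H1) → match; 2× C (H3) → no.
Summing the matching environments: 5 + 1 = 6 matching atoms.

6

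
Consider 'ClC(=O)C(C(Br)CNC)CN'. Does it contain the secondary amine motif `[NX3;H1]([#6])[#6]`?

Yes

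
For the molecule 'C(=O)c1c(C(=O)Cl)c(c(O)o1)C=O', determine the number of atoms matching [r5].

5

The query [r5] means: r5 matches atoms in a five-membered ring.
Check the 13 heavy atoms by environment: 1× o (aromatic, in 5-ring) → match; 4× c (aromatic, in 5-ring) → match; 3× C (acyclic) → no; 4× O (acyclic) → no; 1× Cl (acyclic) → no.
Summing the matching environments: 1 + 4 = 5 matching atoms.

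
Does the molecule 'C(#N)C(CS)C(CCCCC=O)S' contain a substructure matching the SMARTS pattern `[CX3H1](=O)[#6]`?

Yes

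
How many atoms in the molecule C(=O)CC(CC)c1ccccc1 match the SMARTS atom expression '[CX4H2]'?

The query [CX4H2] means: sp3 carbon (X4) with exactly two hydrogens.
Check the 12 heavy atoms by environment: 2× C (H2, X4) → match; 1× C (H1, X4) → no; 1× C (H3, X4) → no; 1× c (aromatic, H0, X3) → no; 5× c (aromatic, H1, X3) → no; 1× C (H1, X3) → no; 1× O (H0, X1) → no.
That gives 2 matching atoms.

2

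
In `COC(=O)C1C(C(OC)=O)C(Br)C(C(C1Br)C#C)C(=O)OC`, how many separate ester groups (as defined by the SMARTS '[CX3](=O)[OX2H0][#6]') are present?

3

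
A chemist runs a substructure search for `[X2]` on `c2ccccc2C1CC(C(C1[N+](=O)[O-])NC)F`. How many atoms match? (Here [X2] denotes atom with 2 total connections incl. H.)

0

The query [X2] means: any atom with exactly two total connections (bonds + H).
Check the 17 heavy atoms by environment: 6× C (X4) → no; 1× F (X1) → no; 1× N (X3) → no; 6× c (aromatic, X3) → no; 1× N (charge +1, X3) → no; 1× O (charge -1, X1) → no; 1× O (X1) → no.
No environment satisfies the query, so 0 matching atoms.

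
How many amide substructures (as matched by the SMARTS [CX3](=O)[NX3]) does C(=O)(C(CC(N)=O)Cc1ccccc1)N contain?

[CX3](=O)[NX3] is the SMARTS for an amide: a carbonyl carbon bonded to a trivalent nitrogen.
The molecule carries 2 separate instances of a primary amide (-C(=O)NH2) meeting every constraint; each maps to a distinct set of atoms, giving 2 matches.

2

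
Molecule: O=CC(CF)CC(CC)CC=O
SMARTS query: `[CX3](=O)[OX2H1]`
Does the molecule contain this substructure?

No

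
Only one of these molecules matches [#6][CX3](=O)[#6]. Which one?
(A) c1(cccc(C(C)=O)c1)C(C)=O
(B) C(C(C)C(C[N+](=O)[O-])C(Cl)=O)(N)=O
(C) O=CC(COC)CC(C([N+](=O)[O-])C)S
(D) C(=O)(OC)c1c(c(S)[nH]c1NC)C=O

[#6][CX3](=O)[#6] describes a carbonyl carbon (no H) flanked by two carbons (a ketone).
(A) contains an acetyl/ketone group (-C(=O)CH3), which satisfies every atom and bond constraint.
(B) has a primary amide (-C(=O)NH2) but one neighbour of the carbonyl carbon is N, not C.
(C) has an aldehyde (-CHO) but the carbonyl carbon has H1, so it is not flanked by two carbons.
(D) has a methyl-ester group (-C(=O)OCH3) but one neighbour of the carbonyl carbon is O, not C.
So the answer is (A).

A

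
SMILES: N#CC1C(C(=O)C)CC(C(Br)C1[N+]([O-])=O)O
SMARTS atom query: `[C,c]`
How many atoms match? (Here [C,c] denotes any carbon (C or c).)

9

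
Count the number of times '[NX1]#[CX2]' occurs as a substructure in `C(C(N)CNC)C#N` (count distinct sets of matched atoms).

1

[NX1]#[CX2] is the SMARTS for a nitrile: a nitrogen triple-bonded to a two-connected carbon.
Exactly one fragment in the molecule meets all constraints, giving 1 match.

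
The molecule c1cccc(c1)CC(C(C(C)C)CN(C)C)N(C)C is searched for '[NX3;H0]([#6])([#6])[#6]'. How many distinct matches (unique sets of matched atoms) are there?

[NX3;H0]([#6])([#6])[#6] is the SMARTS for a tertiary amine: a trivalent nitrogen with no H, bonded to three carbons.
The molecule carries 2 separate instances of a dimethylamino group (-N(CH3)2) meeting every constraint; each maps to a distinct set of atoms, giving 2 matches.

2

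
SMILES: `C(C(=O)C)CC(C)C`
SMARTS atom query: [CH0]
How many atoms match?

1

Check the 8 heavy atoms by environment: 2× C (H2) → no; 1× C (H1) → no; 3× C (H3) → no; 1× C (H0) → match; 1× O (H0) → no.
That gives 1 matching atom.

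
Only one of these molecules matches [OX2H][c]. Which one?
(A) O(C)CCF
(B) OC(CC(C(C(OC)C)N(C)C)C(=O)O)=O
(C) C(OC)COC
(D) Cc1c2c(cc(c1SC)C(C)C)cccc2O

D

[OX2H][c] describes a hydroxyl oxygen attached to an aromatic carbon (a phenol).
(A) has a methoxy ether (-OCH3) but the oxygen has H0, not H1.
(B) has a methoxy ether (-OCH3) but the oxygen has H0, not H1.
(C) has a methoxy ether (-OCH3) but the oxygen has H0, not H1.
(D) contains a hydroxyl group (-OH), which satisfies every atom and bond constraint.
So the answer is (D).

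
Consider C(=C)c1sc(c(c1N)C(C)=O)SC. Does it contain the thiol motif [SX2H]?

The pattern [SX2H] describes an aliphatic sulfur with two connections, one being H — a thiol.
The closest candidate here is a methylthio ether (-SCH3), but the sulfur has H0 (bonded to two carbons), not H1. No other fragment satisfies the full query, so there is no match.

No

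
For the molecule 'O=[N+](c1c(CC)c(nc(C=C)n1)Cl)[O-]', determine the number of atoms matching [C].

Check the 14 heavy atoms by environment: 2× n (aromatic) → no; 4× c (aromatic) → no; 4× C → match; 1× Cl → no; 1× N (charge +1) → no; 1× O (charge -1) → no; 1× O → no.
That gives 4 matching atoms.

4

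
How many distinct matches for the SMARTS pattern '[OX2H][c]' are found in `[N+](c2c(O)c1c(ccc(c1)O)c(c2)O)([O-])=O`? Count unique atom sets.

[OX2H][c] is the SMARTS for a phenol: a hydroxyl oxygen attached to an aromatic carbon.
The molecule carries 3 separate instances of a hydroxyl group (-OH) meeting every constraint; each maps to a distinct set of atoms, giving 3 matches.

3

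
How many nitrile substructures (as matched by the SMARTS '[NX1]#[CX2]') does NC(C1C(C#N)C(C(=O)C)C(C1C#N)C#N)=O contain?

[NX1]#[CX2] is the SMARTS for a nitrile: a nitrogen triple-bonded to a two-connected carbon.
The molecule carries 3 separate instances of a nitrile (-C#N) meeting every constraint; each maps to a distinct set of atoms, giving 3 matches.

3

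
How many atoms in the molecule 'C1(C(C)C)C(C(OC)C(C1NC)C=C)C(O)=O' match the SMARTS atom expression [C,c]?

13

The query [C,c] means: comma = OR; matches aliphatic or aromatic carbon — same as #6.
Check the 17 heavy atoms by environment: 13× C → match; 1× N → no; 3× O → no.
That gives 13 matching atoms.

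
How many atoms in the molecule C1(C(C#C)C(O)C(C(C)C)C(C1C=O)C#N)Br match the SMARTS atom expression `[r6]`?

6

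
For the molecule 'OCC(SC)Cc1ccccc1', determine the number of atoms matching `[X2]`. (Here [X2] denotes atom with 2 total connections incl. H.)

2

The query [X2] means: any atom with exactly two total connections (bonds + H).
Check the 12 heavy atoms by environment: 4× C (X4) → no; 6× c (aromatic, X3) → no; 1× O (X2) → match; 1× S (X2) → match.
Summing the matching environments: 1 + 1 = 2 matching atoms.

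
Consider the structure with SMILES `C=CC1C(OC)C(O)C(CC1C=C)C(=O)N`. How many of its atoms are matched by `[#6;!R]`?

6

The query [#6;!R] means: carbon not in any ring.
Check the 16 heavy atoms by environment: 6× C (in 6-ring) → no; 6× C (acyclic) → match; 3× O (acyclic) → no; 1× N (acyclic) → no.
That gives 6 matching atoms.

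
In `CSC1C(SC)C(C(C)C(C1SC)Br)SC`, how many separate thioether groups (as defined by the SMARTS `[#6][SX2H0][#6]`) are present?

4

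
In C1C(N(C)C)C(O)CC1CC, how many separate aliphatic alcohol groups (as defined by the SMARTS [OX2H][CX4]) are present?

1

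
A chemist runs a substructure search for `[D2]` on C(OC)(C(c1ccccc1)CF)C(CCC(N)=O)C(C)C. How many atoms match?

9

The query [D2] means: atom with exactly two heavy-atom neighbours.
Check the 21 heavy atoms by environment: 3× C (D2) → match; 5× C (D3) → no; 1× O (D1) → no; 1× N (D1) → no; 3× C (D1) → no; 1× O (D2) → match; 1× c (aromatic, D3) → no; 5× c (aromatic, D2) → match; 1× F (D1) → no.
Summing the matching environments: 3 + 1 + 5 = 9 matching atoms.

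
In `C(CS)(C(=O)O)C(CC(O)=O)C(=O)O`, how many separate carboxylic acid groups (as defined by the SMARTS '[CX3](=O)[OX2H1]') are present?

[CX3](=O)[OX2H1] is the SMARTS for a carboxylic acid: an sp2 carbon double-bonded to O and single-bonded to an -OH oxygen.
The molecule carries 3 separate instances of a carboxylic acid group (-C(=O)OH) meeting every constraint; each maps to a distinct set of atoms, giving 3 matches.

3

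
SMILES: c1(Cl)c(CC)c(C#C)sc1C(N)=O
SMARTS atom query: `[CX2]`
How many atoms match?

Check the 13 heavy atoms by environment: 1× s (aromatic, X2) → no; 4× c (aromatic, X3) → no; 1× Cl (X1) → no; 1× C (X3) → no; 1× O (X1) → no; 1× N (X3) → no; 2× C (X4) → no; 2× C (X2) → match.
That gives 2 matching atoms.

2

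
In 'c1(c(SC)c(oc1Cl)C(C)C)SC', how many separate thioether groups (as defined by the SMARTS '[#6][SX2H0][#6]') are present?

[#6][SX2H0][#6] is the SMARTS for a thioether: an aliphatic sulfur bridging two carbons with no H on the sulfur.
The molecule carries 2 separate instances of a methylthio ether (-SCH3) meeting every constraint; each maps to a distinct set of atoms, giving 2 matches.

2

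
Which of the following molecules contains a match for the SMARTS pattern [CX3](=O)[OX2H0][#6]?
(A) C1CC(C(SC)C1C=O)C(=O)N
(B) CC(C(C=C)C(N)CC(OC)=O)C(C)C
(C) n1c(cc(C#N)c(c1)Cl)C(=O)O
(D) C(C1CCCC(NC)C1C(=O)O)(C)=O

B

[CX3](=O)[OX2H0][#6] describes a carbonyl carbon bonded to an oxygen that is itself bonded to carbon (no H on that O) (an ester).
(A) has a primary amide (-C(=O)NH2) but the carbonyl is bonded to N, not to an O-C linkage.
(B) contains a methyl-ester group (-C(=O)OCH3), which satisfies every atom and bond constraint.
(C) has a carboxylic acid group (-C(=O)OH) but the singly-bonded O carries H (OX2H1, not H0).
(D) has a carboxylic acid group (-C(=O)OH) but the singly-bonded O carries H (OX2H1, not H0).
So the answer is (B).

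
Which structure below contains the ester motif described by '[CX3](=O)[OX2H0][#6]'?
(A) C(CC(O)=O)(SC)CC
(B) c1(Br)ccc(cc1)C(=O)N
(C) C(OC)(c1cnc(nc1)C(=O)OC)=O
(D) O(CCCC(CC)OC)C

C

[CX3](=O)[OX2H0][#6] describes a carbonyl carbon bonded to an oxygen that is itself bonded to carbon (no H on that O) (an ester).
(A) has a carboxylic acid group (-C(=O)OH) but the singly-bonded O carries H (OX2H1, not H0).
(B) has a primary amide (-C(=O)NH2) but the carbonyl is bonded to N, not to an O-C linkage.
(C) contains a methyl-ester group (-C(=O)OCH3), which satisfies every atom and bond constraint.
(D) has a methoxy ether (-OCH3) but the ether oxygen is not adjacent to a C=O carbon.
So the answer is (C).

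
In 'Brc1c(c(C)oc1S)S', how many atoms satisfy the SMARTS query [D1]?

Check the 9 heavy atoms by environment: 1× o (aromatic, D2) → no; 4× c (aromatic, D3) → no; 2× S (D1) → match; 1× C (D1) → match; 1× Br (D1) → match.
Summing the matching environments: 2 + 1 + 1 = 4 matching atoms.

4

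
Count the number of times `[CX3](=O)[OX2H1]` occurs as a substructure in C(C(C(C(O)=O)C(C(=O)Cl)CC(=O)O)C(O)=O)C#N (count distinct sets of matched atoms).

3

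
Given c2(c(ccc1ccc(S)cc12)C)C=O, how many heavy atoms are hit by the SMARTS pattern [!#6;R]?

The query [!#6;R] means: non-carbon atom that is part of a ring.
Check the 14 heavy atoms by environment: 10× c (aromatic, in 6-ring) → no; 2× C (acyclic) → no; 1× O (acyclic) → no; 1× S (acyclic) → no.
No environment satisfies the query, so 0 matching atoms.

0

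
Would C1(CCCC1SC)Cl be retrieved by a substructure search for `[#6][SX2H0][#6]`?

Yes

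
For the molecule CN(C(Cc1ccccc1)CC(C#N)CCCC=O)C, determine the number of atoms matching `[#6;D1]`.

2

The query [#6;D1] means: carbon bonded to exactly one heavy atom.
Check the 20 heavy atoms by environment: 7× C (D2) → no; 2× C (D3) → no; 1× N (D3) → no; 2× C (D1) → match; 1× O (D1) → no; 1× c (aromatic, D3) → no; 5× c (aromatic, D2) → no; 1× N (D1) → no.
That gives 2 matching atoms.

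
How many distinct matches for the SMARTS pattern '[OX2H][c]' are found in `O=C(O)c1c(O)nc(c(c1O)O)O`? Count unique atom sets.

4

[OX2H][c] is the SMARTS for a phenol: a hydroxyl oxygen attached to an aromatic carbon.
The molecule carries 4 separate instances of a hydroxyl group (-OH) meeting every constraint; each maps to a distinct set of atoms, giving 4 matches.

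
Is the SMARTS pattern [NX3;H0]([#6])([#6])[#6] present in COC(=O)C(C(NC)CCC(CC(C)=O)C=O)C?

No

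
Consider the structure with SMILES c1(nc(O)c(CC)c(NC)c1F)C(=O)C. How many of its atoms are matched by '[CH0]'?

Check the 15 heavy atoms by environment: 1× n (aromatic, H0) → no; 5× c (aromatic, H0) → no; 1× N (H1) → no; 3× C (H3) → no; 1× C (H2) → no; 1× F (H0) → no; 1× C (H0) → match; 1× O (H0) → no; 1× O (H1) → no.
That gives 1 matching atom.

1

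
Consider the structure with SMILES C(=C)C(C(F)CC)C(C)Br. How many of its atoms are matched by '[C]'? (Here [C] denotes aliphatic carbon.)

8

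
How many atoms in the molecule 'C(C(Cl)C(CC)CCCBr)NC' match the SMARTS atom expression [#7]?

The query [#7] means: #7 matches any nitrogen atom regardless of aromaticity.
Check the 12 heavy atoms by environment: 9× C → no; 1× N → match; 1× Cl → no; 1× Br → no.
That gives 1 matching atom.

1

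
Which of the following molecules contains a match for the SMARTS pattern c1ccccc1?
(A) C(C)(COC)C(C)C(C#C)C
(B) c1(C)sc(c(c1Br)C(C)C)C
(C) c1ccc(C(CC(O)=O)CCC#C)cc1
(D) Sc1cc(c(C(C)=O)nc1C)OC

C

c1ccccc1 describes six aromatic carbons in a ring (a benzene ring).
(A) has a methyl group (-CH3) but no six-membered all-carbon aromatic ring is present.
(B) has a methyl group (-CH3) but no six-membered all-carbon aromatic ring is present.
(C) contains a phenyl ring, which satisfies every atom and bond constraint.
(D) has a methyl group (-CH3) but no six-membered all-carbon aromatic ring is present.
So the answer is (C).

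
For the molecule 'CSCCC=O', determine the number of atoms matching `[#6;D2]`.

3

Check the 6 heavy atoms by environment: 3× C (D2) → match; 1× S (D2) → no; 1× C (D1) → no; 1× O (D1) → no.
That gives 3 matching atoms.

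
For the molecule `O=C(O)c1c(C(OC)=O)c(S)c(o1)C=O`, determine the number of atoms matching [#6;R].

4

Check the 15 heavy atoms by environment: 1× o (aromatic, in 5-ring) → no; 4× c (aromatic, in 5-ring) → match; 4× C (acyclic) → no; 5× O (acyclic) → no; 1× S (acyclic) → no.
That gives 4 matching atoms.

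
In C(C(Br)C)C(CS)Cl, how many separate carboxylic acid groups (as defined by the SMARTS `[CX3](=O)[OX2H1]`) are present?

0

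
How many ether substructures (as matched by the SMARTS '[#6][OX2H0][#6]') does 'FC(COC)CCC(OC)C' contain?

2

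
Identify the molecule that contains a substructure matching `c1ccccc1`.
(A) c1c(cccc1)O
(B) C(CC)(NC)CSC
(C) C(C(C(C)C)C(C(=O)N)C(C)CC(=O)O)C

c1ccccc1 describes six aromatic carbons in a ring (a benzene ring).
(A) contains the required atom environment, so the pattern matches.
(B) has a methyl group (-CH3) but no six-membered all-carbon aromatic ring is present.
(C) has a methyl group (-CH3) but no six-membered all-carbon aromatic ring is present.
So the answer is (A).

A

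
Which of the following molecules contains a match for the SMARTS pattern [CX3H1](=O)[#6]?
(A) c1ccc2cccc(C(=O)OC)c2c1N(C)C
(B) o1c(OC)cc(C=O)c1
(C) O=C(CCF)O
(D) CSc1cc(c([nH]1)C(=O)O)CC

[CX3H1](=O)[#6] describes an sp2 carbon with one H, double-bonded to O and single-bonded to carbon (an aldehyde).
(A) has a methyl-ester group (-C(=O)OCH3) but the carbonyl carbon has H0, not H1.
(B) contains an aldehyde (-CHO), which satisfies every atom and bond constraint.
(C) has a carboxylic acid group (-C(=O)OH) but the carbonyl carbon has H0 and is bonded to O, not H1.
(D) has a carboxylic acid group (-C(=O)OH) but the carbonyl carbon has H0 and is bonded to O, not H1.
So the answer is (B).

B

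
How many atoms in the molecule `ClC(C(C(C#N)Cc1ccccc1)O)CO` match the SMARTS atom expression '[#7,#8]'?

3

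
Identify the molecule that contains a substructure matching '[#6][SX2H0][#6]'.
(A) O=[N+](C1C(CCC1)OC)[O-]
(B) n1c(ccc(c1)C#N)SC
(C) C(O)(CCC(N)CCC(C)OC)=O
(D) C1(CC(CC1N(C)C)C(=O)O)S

B

[#6][SX2H0][#6] describes an aliphatic sulfur bridging two carbons with no H on the sulfur (a thioether).
(A) has a methoxy ether (-OCH3) but the bridging atom is O, not S.
(B) contains a methylthio ether (-SCH3), which satisfies every atom and bond constraint.
(C) has a methoxy ether (-OCH3) but the bridging atom is O, not S.
(D) has a thiol (-SH) but the sulfur has H1, not H0 bridging two carbons.
So the answer is (B).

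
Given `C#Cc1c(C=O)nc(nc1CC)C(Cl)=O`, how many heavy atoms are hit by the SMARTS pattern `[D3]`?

5

The query [D3] means: atom with exactly three heavy-atom neighbours.
Check the 15 heavy atoms by environment: 2× n (aromatic, D2) → no; 4× c (aromatic, D3) → match; 1× C (D3) → match; 2× O (D1) → no; 1× Cl (D1) → no; 3× C (D2) → no; 2× C (D1) → no.
Summing the matching environments: 4 + 1 = 5 matching atoms.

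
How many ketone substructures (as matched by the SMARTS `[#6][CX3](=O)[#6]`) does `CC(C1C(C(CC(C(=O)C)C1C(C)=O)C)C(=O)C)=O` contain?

4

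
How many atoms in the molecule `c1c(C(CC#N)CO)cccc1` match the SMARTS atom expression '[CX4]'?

3

The query [CX4] means: C with X4: aliphatic carbon with exactly 4 total connections (bonds + H).
Check the 12 heavy atoms by environment: 3× C (X4) → match; 6× c (aromatic, X3) → no; 1× C (X2) → no; 1× N (X1) → no; 1× O (X2) → no.
That gives 3 matching atoms.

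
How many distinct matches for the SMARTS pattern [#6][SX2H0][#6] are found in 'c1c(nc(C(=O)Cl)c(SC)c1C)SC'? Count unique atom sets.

[#6][SX2H0][#6] is the SMARTS for a thioether: an aliphatic sulfur bridging two carbons with no H on the sulfur.
The molecule carries 2 separate instances of a methylthio ether (-SCH3) meeting every constraint; each maps to a distinct set of atoms, giving 2 matches.

2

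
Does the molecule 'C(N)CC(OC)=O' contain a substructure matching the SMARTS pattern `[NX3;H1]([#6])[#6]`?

The pattern [NX3;H1]([#6])[#6] describes a trivalent nitrogen with one H, bonded to two carbons — a secondary amine.
The closest candidate here is a primary amino group (-NH2), but the nitrogen has H2 and only one carbon neighbour. No other fragment satisfies the full query, so there is no match.

No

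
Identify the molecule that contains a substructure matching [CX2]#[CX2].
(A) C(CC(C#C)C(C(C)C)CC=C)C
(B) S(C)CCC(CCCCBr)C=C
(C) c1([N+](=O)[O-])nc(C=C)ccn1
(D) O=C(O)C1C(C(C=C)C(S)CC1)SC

A

[CX2]#[CX2] describes a carbon-carbon triple bond (an alkyne).
(A) contains an ethynyl group (-C#CH), which satisfies every atom and bond constraint.
(B) has a vinyl group (-CH=CH2) but the C=C is a double bond; both carbons are CX3, not CX2.
(C) has a vinyl group (-CH=CH2) but the C=C is a double bond; both carbons are CX3, not CX2.
(D) has a vinyl group (-CH=CH2) but the C=C is a double bond; both carbons are CX3, not CX2.
So the answer is (A).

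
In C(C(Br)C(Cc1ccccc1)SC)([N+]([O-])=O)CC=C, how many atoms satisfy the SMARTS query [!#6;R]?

Check the 19 heavy atoms by environment: 8× C (acyclic) → no; 1× S (acyclic) → no; 1× Br (acyclic) → no; 1× N (charge +1, acyclic) → no; 1× O (charge -1, acyclic) → no; 1× O (acyclic) → no; 6× c (aromatic, in 6-ring) → no.
No environment satisfies the query, so 0 matching atoms.

0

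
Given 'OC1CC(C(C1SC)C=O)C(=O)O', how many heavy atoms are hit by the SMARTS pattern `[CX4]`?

The query [CX4] means: C with X4: aliphatic carbon with exactly 4 total connections (bonds + H).
Check the 13 heavy atoms by environment: 6× C (X4) → match; 2× C (X3) → no; 2× O (X1) → no; 2× O (X2) → no; 1× S (X2) → no.
That gives 6 matching atoms.

6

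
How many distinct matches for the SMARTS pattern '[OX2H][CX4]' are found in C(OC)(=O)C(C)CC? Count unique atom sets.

0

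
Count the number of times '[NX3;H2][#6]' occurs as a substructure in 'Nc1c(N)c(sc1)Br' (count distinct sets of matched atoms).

[NX3;H2][#6] is the SMARTS for a primary amine: a trivalent nitrogen with two H attached to carbon.
The molecule carries 2 separate instances of a primary amino group (-NH2) meeting every constraint; each maps to a distinct set of atoms, giving 2 matches.

2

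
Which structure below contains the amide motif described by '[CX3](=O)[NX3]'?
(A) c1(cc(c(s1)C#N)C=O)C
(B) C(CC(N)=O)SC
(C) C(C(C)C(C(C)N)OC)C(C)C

B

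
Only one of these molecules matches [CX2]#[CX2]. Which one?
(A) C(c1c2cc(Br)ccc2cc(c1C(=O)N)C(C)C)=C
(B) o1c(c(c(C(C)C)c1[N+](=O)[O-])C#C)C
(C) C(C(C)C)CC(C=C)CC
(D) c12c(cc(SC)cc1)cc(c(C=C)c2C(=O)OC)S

B

[CX2]#[CX2] describes a carbon-carbon triple bond (an alkyne).
(A) has a vinyl group (-CH=CH2) but the C=C is a double bond; both carbons are CX3, not CX2.
(B) contains an ethynyl group (-C#CH), which satisfies every atom and bond constraint.
(C) has a vinyl group (-CH=CH2) but the C=C is a double bond; both carbons are CX3, not CX2.
(D) has a vinyl group (-CH=CH2) but the C=C is a double bond; both carbons are CX3, not CX2.
So the answer is (B).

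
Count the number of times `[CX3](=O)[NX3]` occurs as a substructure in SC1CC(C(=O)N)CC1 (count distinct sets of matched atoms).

1

[CX3](=O)[NX3] is the SMARTS for an amide: a carbonyl carbon bonded to a trivalent nitrogen.
Exactly one fragment in the molecule meets all constraints, giving 1 match.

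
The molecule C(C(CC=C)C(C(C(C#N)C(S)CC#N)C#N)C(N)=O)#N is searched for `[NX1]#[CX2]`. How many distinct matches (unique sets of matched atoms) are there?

4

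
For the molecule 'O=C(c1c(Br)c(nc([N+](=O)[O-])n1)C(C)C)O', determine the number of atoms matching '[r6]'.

6

The query [r6] means: r6 matches atoms in a six-membered ring.
Check the 16 heavy atoms by environment: 2× n (aromatic, in 6-ring) → match; 4× c (aromatic, in 6-ring) → match; 1× Br (acyclic) → no; 4× C (acyclic) → no; 1× N (charge +1, acyclic) → no; 1× O (charge -1, acyclic) → no; 3× O (acyclic) → no.
Summing the matching environments: 2 + 4 = 6 matching atoms.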